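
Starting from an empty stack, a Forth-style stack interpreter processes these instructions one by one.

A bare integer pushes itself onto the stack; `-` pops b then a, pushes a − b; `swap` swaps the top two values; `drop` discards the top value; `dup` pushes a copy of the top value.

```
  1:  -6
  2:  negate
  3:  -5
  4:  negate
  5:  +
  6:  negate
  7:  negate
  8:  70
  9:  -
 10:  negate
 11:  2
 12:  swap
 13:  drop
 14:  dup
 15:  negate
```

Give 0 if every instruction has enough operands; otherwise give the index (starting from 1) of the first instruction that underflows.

0

-6     -> [-6]
negate -> [6]
-5     -> [6, -5]
negate -> [6, 5]
+      -> [11]
negate -> [-11]
negate -> [11]
70     -> [11, 70]
-      -> [-59]
negate -> [59]
2      -> [59, 2]
swap   -> [2, 59]
drop   -> [2]
dup    -> [2, 2]
negate -> [2, -2]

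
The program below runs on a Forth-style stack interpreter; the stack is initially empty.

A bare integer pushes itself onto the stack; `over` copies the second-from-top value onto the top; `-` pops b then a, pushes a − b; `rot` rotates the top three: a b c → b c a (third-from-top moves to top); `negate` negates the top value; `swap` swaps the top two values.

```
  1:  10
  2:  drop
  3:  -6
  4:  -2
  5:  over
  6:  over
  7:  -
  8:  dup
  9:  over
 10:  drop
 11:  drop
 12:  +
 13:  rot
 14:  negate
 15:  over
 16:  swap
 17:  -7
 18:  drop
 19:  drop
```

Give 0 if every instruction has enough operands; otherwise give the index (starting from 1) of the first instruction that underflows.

13

10   -> 10
drop -> (empty)
-6   -> -6
-2   -> -6 -2
over -> -6 -2 -6
over -> -6 -2 -6 -2
-    -> -6 -2 -4
dup  -> -6 -2 -4 -4
over -> -6 -2 -4 -4 -4
drop -> -6 -2 -4 -4
drop -> -6 -2 -4
+    -> -6 -6
rot  — needs 3 operands, stack has 2 → underflow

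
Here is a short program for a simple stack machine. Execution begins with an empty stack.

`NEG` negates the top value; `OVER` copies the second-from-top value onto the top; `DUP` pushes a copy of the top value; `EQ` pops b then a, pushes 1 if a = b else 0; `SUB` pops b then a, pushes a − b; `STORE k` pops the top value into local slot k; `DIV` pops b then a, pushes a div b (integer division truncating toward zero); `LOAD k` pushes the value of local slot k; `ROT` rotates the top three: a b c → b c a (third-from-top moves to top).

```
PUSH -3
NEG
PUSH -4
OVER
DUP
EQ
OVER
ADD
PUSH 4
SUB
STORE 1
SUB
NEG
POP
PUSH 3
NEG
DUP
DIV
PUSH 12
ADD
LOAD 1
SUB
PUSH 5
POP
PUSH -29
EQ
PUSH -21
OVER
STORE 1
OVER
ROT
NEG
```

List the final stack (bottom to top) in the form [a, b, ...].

PUSH -3  : [-3]
NEG      : [3]
PUSH -4  : [3, -4]
OVER     : [3, -4, 3]
DUP      : [3, -4, 3, 3]
EQ       : [3, -4, 1]
OVER     : [3, -4, 1, -4]
ADD      : [3, -4, -3]
PUSH 4   : [3, -4, -3, 4]
SUB      : [3, -4, -7]
STORE 1  : [3, -4]
SUB      : [7]
NEG      : [-7]
POP      : []
PUSH 3   : [3]
NEG      : [-3]
DUP      : [-3, -3]
DIV      : [1]
PUSH 12  : [1, 12]
ADD      : [13]
LOAD 1   : [13, -7]
SUB      : [20]
PUSH 5   : [20, 5]
POP      : [20]
PUSH -29 : [20, -29]
EQ       : [0]
PUSH -21 : [0, -21]
OVER     : [0, -21, 0]
STORE 1  : [0, -21]
OVER     : [0, -21, 0]
ROT      : [-21, 0, 0]
NEG      : [-21, 0, 0]

[-21, 0, 0]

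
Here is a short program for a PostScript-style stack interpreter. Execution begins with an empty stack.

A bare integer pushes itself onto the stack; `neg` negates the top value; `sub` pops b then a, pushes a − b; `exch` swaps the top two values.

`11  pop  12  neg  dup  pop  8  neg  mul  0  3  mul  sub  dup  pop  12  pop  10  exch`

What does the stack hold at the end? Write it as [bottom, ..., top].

[10, 96]

11   -> [11]
pop  -> []
12   -> [12]
neg  -> [-12]
dup  -> [-12, -12]
pop  -> [-12]
8    -> [-12, 8]
neg  -> [-12, -8]
mul  -> [96]
0    -> [96, 0]
3    -> [96, 0, 3]
mul  -> [96, 0]
sub  -> [96]
dup  -> [96, 96]
pop  -> [96]
12   -> [96, 12]
pop  -> [96]
10   -> [96, 10]
exch -> [10, 96]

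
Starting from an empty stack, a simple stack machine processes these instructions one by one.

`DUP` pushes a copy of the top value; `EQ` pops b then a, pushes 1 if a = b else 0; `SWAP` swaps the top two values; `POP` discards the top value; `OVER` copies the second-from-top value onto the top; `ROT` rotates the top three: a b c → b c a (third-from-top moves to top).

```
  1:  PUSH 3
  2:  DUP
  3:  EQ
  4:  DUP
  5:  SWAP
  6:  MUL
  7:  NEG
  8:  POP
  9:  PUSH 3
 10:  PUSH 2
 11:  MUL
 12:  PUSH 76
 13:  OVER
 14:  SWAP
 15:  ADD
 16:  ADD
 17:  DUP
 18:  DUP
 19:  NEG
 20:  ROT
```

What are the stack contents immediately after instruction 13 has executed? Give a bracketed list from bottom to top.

[6, 76, 6]

PUSH 3  : 3
DUP     : 3 3
EQ      : 1
DUP     : 1 1
SWAP    : 1 1
MUL     : 1
NEG     : -1
POP     : (empty)
PUSH 3  : 3
PUSH 2  : 3 2
MUL     : 6
PUSH 76 : 6 76
OVER    : 6 76 6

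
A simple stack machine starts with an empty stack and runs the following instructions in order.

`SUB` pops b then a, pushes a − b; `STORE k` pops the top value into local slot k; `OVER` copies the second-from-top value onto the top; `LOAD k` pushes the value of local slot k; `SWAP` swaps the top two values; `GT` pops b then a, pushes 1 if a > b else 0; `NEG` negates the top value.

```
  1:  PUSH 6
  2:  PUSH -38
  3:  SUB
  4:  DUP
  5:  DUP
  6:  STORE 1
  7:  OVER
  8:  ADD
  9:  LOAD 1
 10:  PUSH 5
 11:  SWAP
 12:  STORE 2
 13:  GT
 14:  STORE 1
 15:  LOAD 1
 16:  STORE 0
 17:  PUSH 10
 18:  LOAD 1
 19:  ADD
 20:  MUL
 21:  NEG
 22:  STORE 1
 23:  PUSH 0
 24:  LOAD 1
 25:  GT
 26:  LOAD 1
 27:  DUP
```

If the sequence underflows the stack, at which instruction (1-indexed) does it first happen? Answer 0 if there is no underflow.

0

PUSH 6    [6]
PUSH -38  [6, -38]
SUB       [44]
DUP       [44, 44]
DUP       [44, 44, 44]
STORE 1   [44, 44]
OVER      [44, 44, 44]
ADD       [44, 88]
LOAD 1    [44, 88, 44]
PUSH 5    [44, 88, 44, 5]
SWAP      [44, 88, 5, 44]
STORE 2   [44, 88, 5]
GT        [44, 1]
STORE 1   [44]
LOAD 1    [44, 1]
STORE 0   [44]
PUSH 10   [44, 10]
LOAD 1    [44, 10, 1]
ADD       [44, 11]
MUL       [484]
NEG       [-484]
STORE 1   []
PUSH 0    [0]
LOAD 1    [0, -484]
GT        [1]
LOAD 1    [1, -484]
DUP       [1, -484, -484]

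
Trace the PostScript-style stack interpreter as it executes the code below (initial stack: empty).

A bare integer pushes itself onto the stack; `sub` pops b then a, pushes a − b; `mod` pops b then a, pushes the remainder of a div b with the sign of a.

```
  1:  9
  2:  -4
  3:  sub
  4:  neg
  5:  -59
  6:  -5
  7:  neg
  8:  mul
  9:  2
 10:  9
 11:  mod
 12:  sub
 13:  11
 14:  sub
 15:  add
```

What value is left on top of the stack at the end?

9   -> 9
-4  -> 9 -4
sub -> 13
neg -> -13
-59 -> -13 -59
-5  -> -13 -59 -5
neg -> -13 -59 5
mul -> -13 -295
2   -> -13 -295 2
9   -> -13 -295 2 9
mod -> -13 -295 2
sub -> -13 -297
11  -> -13 -297 11
sub -> -13 -308
add -> -321

-321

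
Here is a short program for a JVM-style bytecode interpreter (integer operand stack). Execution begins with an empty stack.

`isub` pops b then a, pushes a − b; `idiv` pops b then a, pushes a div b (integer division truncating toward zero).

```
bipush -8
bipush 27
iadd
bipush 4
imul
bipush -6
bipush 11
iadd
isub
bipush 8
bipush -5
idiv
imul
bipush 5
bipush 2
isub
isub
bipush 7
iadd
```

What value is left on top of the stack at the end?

bipush -8 → [-8]
bipush 27 → [-8, 27]
iadd      → [19]
bipush 4  → [19, 4]
imul      → [76]
bipush -6 → [76, -6]
bipush 11 → [76, -6, 11]
iadd      → [76, 5]
isub      → [71]
bipush 8  → [71, 8]
bipush -5 → [71, 8, -5]
idiv      → [71, -1]
imul      → [-71]
bipush 5  → [-71, 5]
bipush 2  → [-71, 5, 2]
isub      → [-71, 3]
isub      → [-74]
bipush 7  → [-74, 7]
iadd      → [-67]

-67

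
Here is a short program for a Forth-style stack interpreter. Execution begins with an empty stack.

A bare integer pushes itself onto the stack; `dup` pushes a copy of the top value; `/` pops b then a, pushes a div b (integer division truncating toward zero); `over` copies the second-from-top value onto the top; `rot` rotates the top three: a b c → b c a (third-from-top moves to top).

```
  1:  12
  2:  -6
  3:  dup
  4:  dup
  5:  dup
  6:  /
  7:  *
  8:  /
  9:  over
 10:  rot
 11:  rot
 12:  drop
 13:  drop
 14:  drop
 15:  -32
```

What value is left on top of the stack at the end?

-32

12   → 12
-6   → 12 -6
dup  → 12 -6 -6
dup  → 12 -6 -6 -6
dup  → 12 -6 -6 -6 -6
/    → 12 -6 -6 1
*    → 12 -6 -6
/    → 12 1
over → 12 1 12
rot  → 1 12 12
rot  → 12 12 1
drop → 12 12
drop → 12
drop → (empty)
-32  → -32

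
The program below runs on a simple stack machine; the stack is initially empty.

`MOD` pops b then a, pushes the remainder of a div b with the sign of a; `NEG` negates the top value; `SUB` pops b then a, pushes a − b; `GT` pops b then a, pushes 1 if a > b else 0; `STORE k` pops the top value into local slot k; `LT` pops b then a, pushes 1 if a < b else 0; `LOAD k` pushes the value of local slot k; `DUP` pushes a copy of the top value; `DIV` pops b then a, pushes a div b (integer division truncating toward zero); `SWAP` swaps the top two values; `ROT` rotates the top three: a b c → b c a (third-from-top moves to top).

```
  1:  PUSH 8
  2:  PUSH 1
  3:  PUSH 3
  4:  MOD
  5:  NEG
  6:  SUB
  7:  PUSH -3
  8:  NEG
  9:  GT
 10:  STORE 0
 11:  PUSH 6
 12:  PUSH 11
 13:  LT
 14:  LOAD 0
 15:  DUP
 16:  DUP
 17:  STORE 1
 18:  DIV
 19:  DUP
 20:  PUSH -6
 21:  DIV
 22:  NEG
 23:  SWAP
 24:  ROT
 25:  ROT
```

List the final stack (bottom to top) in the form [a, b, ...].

[1, 1, 0]

PUSH 8  -> [8]
PUSH 1  -> [8, 1]
PUSH 3  -> [8, 1, 3]
MOD     -> [8, 1]
NEG     -> [8, -1]
SUB     -> [9]
PUSH -3 -> [9, -3]
NEG     -> [9, 3]
GT      -> [1]
STORE 0 -> []
PUSH 6  -> [6]
PUSH 11 -> [6, 11]
LT      -> [1]
LOAD 0  -> [1, 1]
DUP     -> [1, 1, 1]
DUP     -> [1, 1, 1, 1]
STORE 1 -> [1, 1, 1]
DIV     -> [1, 1]
DUP     -> [1, 1, 1]
PUSH -6 -> [1, 1, 1, -6]
DIV     -> [1, 1, 0]
NEG     -> [1, 1, 0]
SWAP    -> [1, 0, 1]
ROT     -> [0, 1, 1]
ROT     -> [1, 1, 0]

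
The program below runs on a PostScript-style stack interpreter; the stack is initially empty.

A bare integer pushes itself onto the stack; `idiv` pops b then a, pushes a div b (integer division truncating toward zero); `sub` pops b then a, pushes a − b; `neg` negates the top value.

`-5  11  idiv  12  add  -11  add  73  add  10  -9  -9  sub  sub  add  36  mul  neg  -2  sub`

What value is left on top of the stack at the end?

-3022

-5   : [-5]
11   : [-5, 11]
idiv : [0]
12   : [0, 12]
add  : [12]
-11  : [12, -11]
add  : [1]
73   : [1, 73]
add  : [74]
10   : [74, 10]
-9   : [74, 10, -9]
-9   : [74, 10, -9, -9]
sub  : [74, 10, 0]
sub  : [74, 10]
add  : [84]
36   : [84, 36]
mul  : [3024]
neg  : [-3024]
-2   : [-3024, -2]
sub  : [-3022]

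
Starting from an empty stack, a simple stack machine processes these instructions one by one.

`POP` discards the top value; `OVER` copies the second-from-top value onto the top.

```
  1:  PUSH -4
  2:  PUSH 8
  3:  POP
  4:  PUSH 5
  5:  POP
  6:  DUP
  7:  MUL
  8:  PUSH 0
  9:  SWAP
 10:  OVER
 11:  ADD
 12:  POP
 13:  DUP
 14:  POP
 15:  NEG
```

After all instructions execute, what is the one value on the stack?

PUSH -4 : [-4]
PUSH 8  : [-4, 8]
POP     : [-4]
PUSH 5  : [-4, 5]
POP     : [-4]
DUP     : [-4, -4]
MUL     : [16]
PUSH 0  : [16, 0]
SWAP    : [0, 16]
OVER    : [0, 16, 0]
ADD     : [0, 16]
POP     : [0]
DUP     : [0, 0]
POP     : [0]
NEG     : [0]

0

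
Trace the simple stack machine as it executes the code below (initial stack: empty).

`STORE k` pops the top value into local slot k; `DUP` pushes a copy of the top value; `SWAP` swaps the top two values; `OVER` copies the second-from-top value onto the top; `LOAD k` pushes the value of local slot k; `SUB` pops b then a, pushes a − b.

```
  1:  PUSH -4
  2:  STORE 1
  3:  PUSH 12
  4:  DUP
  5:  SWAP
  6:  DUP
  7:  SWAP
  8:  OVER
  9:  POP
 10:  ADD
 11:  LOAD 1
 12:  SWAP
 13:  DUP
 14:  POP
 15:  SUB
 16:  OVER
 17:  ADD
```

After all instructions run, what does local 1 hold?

-4

PUSH -4 -> [-4]
STORE 1 -> []
PUSH 12 -> [12]
DUP     -> [12, 12]
SWAP    -> [12, 12]
DUP     -> [12, 12, 12]
SWAP    -> [12, 12, 12]
OVER    -> [12, 12, 12, 12]
POP     -> [12, 12, 12]
ADD     -> [12, 24]
LOAD 1  -> [12, 24, -4]
SWAP    -> [12, -4, 24]
DUP     -> [12, -4, 24, 24]
POP     -> [12, -4, 24]
SUB     -> [12, -28]
OVER    -> [12, -28, 12]
ADD     -> [12, -16]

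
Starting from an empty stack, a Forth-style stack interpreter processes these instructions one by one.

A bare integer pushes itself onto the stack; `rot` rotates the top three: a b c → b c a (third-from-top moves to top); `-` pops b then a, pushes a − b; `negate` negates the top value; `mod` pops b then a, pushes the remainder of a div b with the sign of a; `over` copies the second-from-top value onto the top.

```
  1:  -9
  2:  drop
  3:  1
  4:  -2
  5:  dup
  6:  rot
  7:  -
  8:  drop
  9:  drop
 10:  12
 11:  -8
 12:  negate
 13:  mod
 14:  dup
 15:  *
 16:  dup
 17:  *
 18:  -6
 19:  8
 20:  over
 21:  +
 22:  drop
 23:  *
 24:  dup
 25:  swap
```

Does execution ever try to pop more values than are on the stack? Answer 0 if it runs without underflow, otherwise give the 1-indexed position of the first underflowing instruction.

0

-9     -> -9
drop   -> (empty)
1      -> 1
-2     -> 1 -2
dup    -> 1 -2 -2
rot    -> -2 -2 1
-      -> -2 -3
drop   -> -2
drop   -> (empty)
12     -> 12
-8     -> 12 -8
negate -> 12 8
mod    -> 4
dup    -> 4 4
*      -> 16
dup    -> 16 16
*      -> 256
-6     -> 256 -6
8      -> 256 -6 8
over   -> 256 -6 8 -6
+      -> 256 -6 2
drop   -> 256 -6
*      -> -1536
dup    -> -1536 -1536
swap   -> -1536 -1536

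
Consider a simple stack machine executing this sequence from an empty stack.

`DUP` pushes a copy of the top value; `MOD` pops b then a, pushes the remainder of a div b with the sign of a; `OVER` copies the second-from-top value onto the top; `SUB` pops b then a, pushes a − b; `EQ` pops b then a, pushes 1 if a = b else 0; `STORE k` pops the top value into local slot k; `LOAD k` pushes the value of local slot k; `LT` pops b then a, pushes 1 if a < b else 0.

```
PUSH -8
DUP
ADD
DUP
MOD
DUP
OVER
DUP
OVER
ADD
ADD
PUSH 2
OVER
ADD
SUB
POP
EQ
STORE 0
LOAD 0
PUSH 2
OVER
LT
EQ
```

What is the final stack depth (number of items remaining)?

1

PUSH -8  [-8]
DUP      [-8, -8]
ADD      [-16]
DUP      [-16, -16]
MOD      [0]
DUP      [0, 0]
OVER     [0, 0, 0]
DUP      [0, 0, 0, 0]
OVER     [0, 0, 0, 0, 0]
ADD      [0, 0, 0, 0]
ADD      [0, 0, 0]
PUSH 2   [0, 0, 0, 2]
OVER     [0, 0, 0, 2, 0]
ADD      [0, 0, 0, 2]
SUB      [0, 0, -2]
POP      [0, 0]
EQ       [1]
STORE 0  []
LOAD 0   [1]
PUSH 2   [1, 2]
OVER     [1, 2, 1]
LT       [1, 0]
EQ       [0]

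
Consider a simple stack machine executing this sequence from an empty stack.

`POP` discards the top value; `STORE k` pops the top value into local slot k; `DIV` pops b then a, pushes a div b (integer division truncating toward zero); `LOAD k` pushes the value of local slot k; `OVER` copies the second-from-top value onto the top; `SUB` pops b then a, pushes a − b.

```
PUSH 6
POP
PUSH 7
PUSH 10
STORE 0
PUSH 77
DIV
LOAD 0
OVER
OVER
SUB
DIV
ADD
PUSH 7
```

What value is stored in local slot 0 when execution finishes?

10

PUSH 6   [6]
POP      []
PUSH 7   [7]
PUSH 10  [7, 10]
STORE 0  [7]
PUSH 77  [7, 77]
DIV      [0]
LOAD 0   [0, 10]
OVER     [0, 10, 0]
OVER     [0, 10, 0, 10]
SUB      [0, 10, -10]
DIV      [0, -1]
ADD      [-1]
PUSH 7   [-1, 7]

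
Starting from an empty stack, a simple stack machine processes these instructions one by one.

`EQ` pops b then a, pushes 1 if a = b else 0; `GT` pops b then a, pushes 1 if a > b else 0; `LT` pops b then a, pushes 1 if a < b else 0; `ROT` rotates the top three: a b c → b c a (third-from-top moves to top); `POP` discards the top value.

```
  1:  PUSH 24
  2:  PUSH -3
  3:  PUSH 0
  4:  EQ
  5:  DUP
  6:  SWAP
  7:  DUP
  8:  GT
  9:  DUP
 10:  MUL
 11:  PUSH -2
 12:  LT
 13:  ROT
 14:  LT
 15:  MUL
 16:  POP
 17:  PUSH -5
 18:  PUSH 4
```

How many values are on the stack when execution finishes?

PUSH 24 → [24]
PUSH -3 → [24, -3]
PUSH 0  → [24, -3, 0]
EQ      → [24, 0]
DUP     → [24, 0, 0]
SWAP    → [24, 0, 0]
DUP     → [24, 0, 0, 0]
GT      → [24, 0, 0]
DUP     → [24, 0, 0, 0]
MUL     → [24, 0, 0]
PUSH -2 → [24, 0, 0, -2]
LT      → [24, 0, 0]
ROT     → [0, 0, 24]
LT      → [0, 1]
MUL     → [0]
POP     → []
PUSH -5 → [-5]
PUSH 4  → [-5, 4]

2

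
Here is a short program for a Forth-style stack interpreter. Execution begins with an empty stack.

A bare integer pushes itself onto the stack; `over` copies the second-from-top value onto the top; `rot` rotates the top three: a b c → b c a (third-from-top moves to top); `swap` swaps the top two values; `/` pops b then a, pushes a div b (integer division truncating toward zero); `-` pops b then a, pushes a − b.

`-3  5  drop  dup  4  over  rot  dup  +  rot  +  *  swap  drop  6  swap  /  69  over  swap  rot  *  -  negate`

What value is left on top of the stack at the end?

-3     → [-3]
5      → [-3, 5]
drop   → [-3]
dup    → [-3, -3]
4      → [-3, -3, 4]
over   → [-3, -3, 4, -3]
rot    → [-3, 4, -3, -3]
dup    → [-3, 4, -3, -3, -3]
+      → [-3, 4, -3, -6]
rot    → [-3, -3, -6, 4]
+      → [-3, -3, -2]
*      → [-3, 6]
swap   → [6, -3]
drop   → [6]
6      → [6, 6]
swap   → [6, 6]
/      → [1]
69     → [1, 69]
over   → [1, 69, 1]
swap   → [1, 1, 69]
rot    → [1, 69, 1]
*      → [1, 69]
-      → [-68]
negate → [68]

68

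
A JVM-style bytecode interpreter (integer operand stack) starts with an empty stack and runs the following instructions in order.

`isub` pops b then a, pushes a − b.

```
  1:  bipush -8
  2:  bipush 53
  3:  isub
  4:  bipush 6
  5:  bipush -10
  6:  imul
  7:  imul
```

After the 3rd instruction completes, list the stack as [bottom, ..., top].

bipush -8  -8
bipush 53  -8 53
isub       -61

[-61]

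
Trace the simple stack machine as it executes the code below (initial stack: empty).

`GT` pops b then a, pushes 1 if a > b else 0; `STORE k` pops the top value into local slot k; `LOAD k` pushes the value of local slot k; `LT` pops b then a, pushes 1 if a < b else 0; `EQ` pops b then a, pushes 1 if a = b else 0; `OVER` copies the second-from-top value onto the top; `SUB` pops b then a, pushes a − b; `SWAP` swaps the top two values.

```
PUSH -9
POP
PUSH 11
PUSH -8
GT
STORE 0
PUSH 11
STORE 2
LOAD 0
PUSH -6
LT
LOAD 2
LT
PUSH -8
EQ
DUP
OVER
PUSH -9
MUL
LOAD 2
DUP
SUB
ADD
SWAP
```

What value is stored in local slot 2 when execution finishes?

11

PUSH -9 -> -9
POP     -> (empty)
PUSH 11 -> 11
PUSH -8 -> 11 -8
GT      -> 1
STORE 0 -> (empty)
PUSH 11 -> 11
STORE 2 -> (empty)
LOAD 0  -> 1
PUSH -6 -> 1 -6
LT      -> 0
LOAD 2  -> 0 11
LT      -> 1
PUSH -8 -> 1 -8
EQ      -> 0
DUP     -> 0 0
OVER    -> 0 0 0
PUSH -9 -> 0 0 0 -9
MUL     -> 0 0 0
LOAD 2  -> 0 0 0 11
DUP     -> 0 0 0 11 11
SUB     -> 0 0 0 0
ADD     -> 0 0 0
SWAP    -> 0 0 0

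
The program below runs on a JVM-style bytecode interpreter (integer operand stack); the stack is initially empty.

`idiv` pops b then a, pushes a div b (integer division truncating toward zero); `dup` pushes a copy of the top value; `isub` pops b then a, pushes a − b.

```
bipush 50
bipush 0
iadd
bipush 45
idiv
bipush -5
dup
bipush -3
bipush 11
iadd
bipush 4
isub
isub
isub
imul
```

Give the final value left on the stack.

bipush 50 → 50
bipush 0  → 50 0
iadd      → 50
bipush 45 → 50 45
idiv      → 1
bipush -5 → 1 -5
dup       → 1 -5 -5
bipush -3 → 1 -5 -5 -3
bipush 11 → 1 -5 -5 -3 11
iadd      → 1 -5 -5 8
bipush 4  → 1 -5 -5 8 4
isub      → 1 -5 -5 4
isub      → 1 -5 -9
isub      → 1 4
imul      → 4

4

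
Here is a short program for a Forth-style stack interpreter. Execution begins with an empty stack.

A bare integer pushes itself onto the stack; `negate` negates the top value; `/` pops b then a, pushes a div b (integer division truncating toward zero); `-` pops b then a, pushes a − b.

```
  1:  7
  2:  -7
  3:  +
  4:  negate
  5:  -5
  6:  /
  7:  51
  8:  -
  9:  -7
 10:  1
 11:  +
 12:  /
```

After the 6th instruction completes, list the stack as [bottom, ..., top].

[0]

7      -> [7]
-7     -> [7, -7]
+      -> [0]
negate -> [0]
-5     -> [0, -5]
/      -> [0]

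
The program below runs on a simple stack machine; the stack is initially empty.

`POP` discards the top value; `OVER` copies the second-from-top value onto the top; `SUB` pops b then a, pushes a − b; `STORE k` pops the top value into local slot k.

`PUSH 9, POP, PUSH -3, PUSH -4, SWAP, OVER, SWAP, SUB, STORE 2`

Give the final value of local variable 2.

-1

PUSH 9  : [9]
POP     : []
PUSH -3 : [-3]
PUSH -4 : [-3, -4]
SWAP    : [-4, -3]
OVER    : [-4, -3, -4]
SWAP    : [-4, -4, -3]
SUB     : [-4, -1]
STORE 2 : [-4]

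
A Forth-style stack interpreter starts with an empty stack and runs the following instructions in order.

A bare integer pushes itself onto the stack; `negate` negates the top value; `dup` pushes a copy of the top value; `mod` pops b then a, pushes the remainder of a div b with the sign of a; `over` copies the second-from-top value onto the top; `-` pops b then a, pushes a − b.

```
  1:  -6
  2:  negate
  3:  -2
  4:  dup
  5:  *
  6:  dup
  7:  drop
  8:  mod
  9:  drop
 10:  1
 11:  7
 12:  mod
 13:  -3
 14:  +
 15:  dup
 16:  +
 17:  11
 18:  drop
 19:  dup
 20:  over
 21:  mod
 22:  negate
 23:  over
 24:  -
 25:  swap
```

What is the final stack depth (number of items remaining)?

2

-6     -> [-6]
negate -> [6]
-2     -> [6, -2]
dup    -> [6, -2, -2]
*      -> [6, 4]
dup    -> [6, 4, 4]
drop   -> [6, 4]
mod    -> [2]
drop   -> []
1      -> [1]
7      -> [1, 7]
mod    -> [1]
-3     -> [1, -3]
+      -> [-2]
dup    -> [-2, -2]
+      -> [-4]
11     -> [-4, 11]
drop   -> [-4]
dup    -> [-4, -4]
over   -> [-4, -4, -4]
mod    -> [-4, 0]
negate -> [-4, 0]
over   -> [-4, 0, -4]
-      -> [-4, 4]
swap   -> [4, -4]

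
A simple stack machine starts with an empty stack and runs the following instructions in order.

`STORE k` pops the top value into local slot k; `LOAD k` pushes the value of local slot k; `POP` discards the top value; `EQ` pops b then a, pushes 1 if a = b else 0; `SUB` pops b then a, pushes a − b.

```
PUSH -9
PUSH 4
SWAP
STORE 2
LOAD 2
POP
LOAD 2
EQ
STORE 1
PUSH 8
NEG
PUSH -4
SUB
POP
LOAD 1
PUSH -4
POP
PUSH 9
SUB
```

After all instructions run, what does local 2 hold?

-9

PUSH -9 : [-9]
PUSH 4  : [-9, 4]
SWAP    : [4, -9]
STORE 2 : [4]
LOAD 2  : [4, -9]
POP     : [4]
LOAD 2  : [4, -9]
EQ      : [0]
STORE 1 : []
PUSH 8  : [8]
NEG     : [-8]
PUSH -4 : [-8, -4]
SUB     : [-4]
POP     : []
LOAD 1  : [0]
PUSH -4 : [0, -4]
POP     : [0]
PUSH 9  : [0, 9]
SUB     : [-9]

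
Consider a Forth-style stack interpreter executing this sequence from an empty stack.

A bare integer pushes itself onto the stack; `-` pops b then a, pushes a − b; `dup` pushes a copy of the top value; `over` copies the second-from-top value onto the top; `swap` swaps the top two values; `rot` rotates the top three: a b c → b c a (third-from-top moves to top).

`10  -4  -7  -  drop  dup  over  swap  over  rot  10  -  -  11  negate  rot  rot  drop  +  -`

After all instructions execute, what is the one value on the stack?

10     -> [10]
-4     -> [10, -4]
-7     -> [10, -4, -7]
-      -> [10, 3]
drop   -> [10]
dup    -> [10, 10]
over   -> [10, 10, 10]
swap   -> [10, 10, 10]
over   -> [10, 10, 10, 10]
rot    -> [10, 10, 10, 10]
10     -> [10, 10, 10, 10, 10]
-      -> [10, 10, 10, 0]
-      -> [10, 10, 10]
11     -> [10, 10, 10, 11]
negate -> [10, 10, 10, -11]
rot    -> [10, 10, -11, 10]
rot    -> [10, -11, 10, 10]
drop   -> [10, -11, 10]
+      -> [10, -1]
-      -> [11]

11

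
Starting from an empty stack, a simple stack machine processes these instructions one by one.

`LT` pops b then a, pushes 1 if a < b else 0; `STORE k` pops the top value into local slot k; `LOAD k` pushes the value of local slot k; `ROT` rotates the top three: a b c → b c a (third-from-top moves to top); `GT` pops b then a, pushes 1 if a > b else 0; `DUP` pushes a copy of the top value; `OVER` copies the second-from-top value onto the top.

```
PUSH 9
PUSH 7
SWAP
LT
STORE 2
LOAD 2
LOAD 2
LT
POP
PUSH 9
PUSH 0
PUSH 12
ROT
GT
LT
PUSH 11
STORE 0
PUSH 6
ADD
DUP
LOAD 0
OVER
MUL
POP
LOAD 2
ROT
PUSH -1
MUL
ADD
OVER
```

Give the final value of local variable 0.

11

PUSH 9  : 9
PUSH 7  : 9 7
SWAP    : 7 9
LT      : 1
STORE 2 : (empty)
LOAD 2  : 1
LOAD 2  : 1 1
LT      : 0
POP     : (empty)
PUSH 9  : 9
PUSH 0  : 9 0
PUSH 12 : 9 0 12
ROT     : 0 12 9
GT      : 0 1
LT      : 1
PUSH 11 : 1 11
STORE 0 : 1
PUSH 6  : 1 6
ADD     : 7
DUP     : 7 7
LOAD 0  : 7 7 11
OVER    : 7 7 11 7
MUL     : 7 7 77
POP     : 7 7
LOAD 2  : 7 7 1
ROT     : 7 1 7
PUSH -1 : 7 1 7 -1
MUL     : 7 1 -7
ADD     : 7 -6
OVER    : 7 -6 7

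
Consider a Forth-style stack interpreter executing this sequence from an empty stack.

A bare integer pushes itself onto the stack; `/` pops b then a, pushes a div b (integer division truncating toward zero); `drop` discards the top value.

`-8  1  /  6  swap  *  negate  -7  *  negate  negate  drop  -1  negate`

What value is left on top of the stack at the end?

1

-8     -> -8
1      -> -8 1
/      -> -8
6      -> -8 6
swap   -> 6 -8
*      -> -48
negate -> 48
-7     -> 48 -7
*      -> -336
negate -> 336
negate -> -336
drop   -> (empty)
-1     -> -1
negate -> 1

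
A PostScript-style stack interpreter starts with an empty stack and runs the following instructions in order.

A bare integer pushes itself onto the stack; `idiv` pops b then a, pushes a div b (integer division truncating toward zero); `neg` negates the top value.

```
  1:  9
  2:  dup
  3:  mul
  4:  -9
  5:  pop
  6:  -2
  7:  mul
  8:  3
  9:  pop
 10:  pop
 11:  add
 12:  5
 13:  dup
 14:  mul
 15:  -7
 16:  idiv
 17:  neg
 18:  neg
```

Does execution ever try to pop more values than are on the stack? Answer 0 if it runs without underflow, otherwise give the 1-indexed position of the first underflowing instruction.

9   -> [9]
dup -> [9, 9]
mul -> [81]
-9  -> [81, -9]
pop -> [81]
-2  -> [81, -2]
mul -> [-162]
3   -> [-162, 3]
pop -> [-162]
pop -> []
add  — needs 2 operands, stack has 0 → underflow

11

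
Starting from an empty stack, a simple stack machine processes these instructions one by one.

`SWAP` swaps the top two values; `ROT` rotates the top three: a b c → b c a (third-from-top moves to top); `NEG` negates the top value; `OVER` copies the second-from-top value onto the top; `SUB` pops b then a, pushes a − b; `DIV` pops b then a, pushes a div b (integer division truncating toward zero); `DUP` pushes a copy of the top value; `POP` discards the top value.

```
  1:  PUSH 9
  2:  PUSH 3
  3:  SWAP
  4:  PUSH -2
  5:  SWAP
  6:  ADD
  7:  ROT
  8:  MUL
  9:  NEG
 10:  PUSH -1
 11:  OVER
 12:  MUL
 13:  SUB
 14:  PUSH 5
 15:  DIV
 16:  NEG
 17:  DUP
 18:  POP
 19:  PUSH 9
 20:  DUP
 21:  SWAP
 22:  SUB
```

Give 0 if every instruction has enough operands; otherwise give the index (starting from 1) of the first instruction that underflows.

7

PUSH 9  -> 9
PUSH 3  -> 9 3
SWAP    -> 3 9
PUSH -2 -> 3 9 -2
SWAP    -> 3 -2 9
ADD     -> 3 7
ROT  — needs 3 operands, stack has 2 → underflow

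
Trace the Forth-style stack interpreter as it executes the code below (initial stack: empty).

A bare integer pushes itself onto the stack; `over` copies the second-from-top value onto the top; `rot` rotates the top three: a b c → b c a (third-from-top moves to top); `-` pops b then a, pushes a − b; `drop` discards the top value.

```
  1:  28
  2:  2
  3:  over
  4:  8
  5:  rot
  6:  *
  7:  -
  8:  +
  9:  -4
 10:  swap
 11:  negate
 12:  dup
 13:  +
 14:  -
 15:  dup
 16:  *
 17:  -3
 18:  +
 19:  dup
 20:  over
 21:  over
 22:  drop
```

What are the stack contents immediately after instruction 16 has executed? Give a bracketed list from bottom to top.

28     -> 28
2      -> 28 2
over   -> 28 2 28
8      -> 28 2 28 8
rot    -> 28 28 8 2
*      -> 28 28 16
-      -> 28 12
+      -> 40
-4     -> 40 -4
swap   -> -4 40
negate -> -4 -40
dup    -> -4 -40 -40
+      -> -4 -80
-      -> 76
dup    -> 76 76
*      -> 5776

[5776]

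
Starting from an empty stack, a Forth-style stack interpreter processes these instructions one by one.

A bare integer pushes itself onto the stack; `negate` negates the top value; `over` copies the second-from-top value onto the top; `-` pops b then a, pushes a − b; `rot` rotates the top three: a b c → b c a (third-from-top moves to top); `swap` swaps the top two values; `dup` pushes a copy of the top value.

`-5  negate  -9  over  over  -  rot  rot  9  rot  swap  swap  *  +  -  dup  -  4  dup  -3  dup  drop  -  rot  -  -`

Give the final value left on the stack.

-3

-5     → -5
negate → 5
-9     → 5 -9
over   → 5 -9 5
over   → 5 -9 5 -9
-      → 5 -9 14
rot    → -9 14 5
rot    → 14 5 -9
9      → 14 5 -9 9
rot    → 14 -9 9 5
swap   → 14 -9 5 9
swap   → 14 -9 9 5
*      → 14 -9 45
+      → 14 36
-      → -22
dup    → -22 -22
-      → 0
4      → 0 4
dup    → 0 4 4
-3     → 0 4 4 -3
dup    → 0 4 4 -3 -3
drop   → 0 4 4 -3
-      → 0 4 7
rot    → 4 7 0
-      → 4 7
-      → -3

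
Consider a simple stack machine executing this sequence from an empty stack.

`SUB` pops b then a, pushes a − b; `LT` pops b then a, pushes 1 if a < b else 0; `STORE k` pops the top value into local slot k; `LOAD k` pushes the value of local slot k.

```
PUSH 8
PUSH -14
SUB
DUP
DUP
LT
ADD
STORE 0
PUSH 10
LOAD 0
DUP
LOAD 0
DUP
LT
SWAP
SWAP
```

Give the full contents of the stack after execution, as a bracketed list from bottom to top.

PUSH 8   : [8]
PUSH -14 : [8, -14]
SUB      : [22]
DUP      : [22, 22]
DUP      : [22, 22, 22]
LT       : [22, 0]
ADD      : [22]
STORE 0  : []
PUSH 10  : [10]
LOAD 0   : [10, 22]
DUP      : [10, 22, 22]
LOAD 0   : [10, 22, 22, 22]
DUP      : [10, 22, 22, 22, 22]
LT       : [10, 22, 22, 0]
SWAP     : [10, 22, 0, 22]
SWAP     : [10, 22, 22, 0]

[10, 22, 22, 0]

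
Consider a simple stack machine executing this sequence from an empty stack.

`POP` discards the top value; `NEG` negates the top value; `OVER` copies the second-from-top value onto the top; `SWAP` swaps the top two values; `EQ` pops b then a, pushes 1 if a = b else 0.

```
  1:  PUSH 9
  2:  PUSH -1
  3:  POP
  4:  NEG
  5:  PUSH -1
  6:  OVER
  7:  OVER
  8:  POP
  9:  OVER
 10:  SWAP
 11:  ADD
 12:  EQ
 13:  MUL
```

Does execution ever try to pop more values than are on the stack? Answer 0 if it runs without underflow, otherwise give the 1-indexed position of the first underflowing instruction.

PUSH 9   9
PUSH -1  9 -1
POP      9
NEG      -9
PUSH -1  -9 -1
OVER     -9 -1 -9
OVER     -9 -1 -9 -1
POP      -9 -1 -9
OVER     -9 -1 -9 -1
SWAP     -9 -1 -1 -9
ADD      -9 -1 -10
EQ       -9 0
MUL      0

0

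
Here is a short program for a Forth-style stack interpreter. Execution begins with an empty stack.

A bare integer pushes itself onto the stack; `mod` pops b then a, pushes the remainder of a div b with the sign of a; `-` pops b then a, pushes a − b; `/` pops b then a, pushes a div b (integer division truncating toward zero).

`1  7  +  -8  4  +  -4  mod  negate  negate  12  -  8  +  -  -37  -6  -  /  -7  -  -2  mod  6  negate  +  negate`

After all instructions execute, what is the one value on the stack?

1      → [1]
7      → [1, 7]
+      → [8]
-8     → [8, -8]
4      → [8, -8, 4]
+      → [8, -4]
-4     → [8, -4, -4]
mod    → [8, 0]
negate → [8, 0]
negate → [8, 0]
12     → [8, 0, 12]
-      → [8, -12]
8      → [8, -12, 8]
+      → [8, -4]
-      → [12]
-37    → [12, -37]
-6     → [12, -37, -6]
-      → [12, -31]
/      → [0]
-7     → [0, -7]
-      → [7]
-2     → [7, -2]
mod    → [1]
6      → [1, 6]
negate → [1, -6]
+      → [-5]
negate → [5]

5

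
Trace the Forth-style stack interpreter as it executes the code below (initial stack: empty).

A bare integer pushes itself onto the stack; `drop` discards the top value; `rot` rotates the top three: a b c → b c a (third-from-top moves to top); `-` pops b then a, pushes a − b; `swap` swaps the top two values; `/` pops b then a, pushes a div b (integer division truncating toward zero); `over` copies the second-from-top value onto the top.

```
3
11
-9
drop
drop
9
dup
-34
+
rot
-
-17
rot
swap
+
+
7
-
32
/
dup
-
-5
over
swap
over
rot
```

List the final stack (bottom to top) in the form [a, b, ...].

[0, -5, 0, 0]

3    -> 3
11   -> 3 11
-9   -> 3 11 -9
drop -> 3 11
drop -> 3
9    -> 3 9
dup  -> 3 9 9
-34  -> 3 9 9 -34
+    -> 3 9 -25
rot  -> 9 -25 3
-    -> 9 -28
-17  -> 9 -28 -17
rot  -> -28 -17 9
swap -> -28 9 -17
+    -> -28 -8
+    -> -36
7    -> -36 7
-    -> -43
32   -> -43 32
/    -> -1
dup  -> -1 -1
-    -> 0
-5   -> 0 -5
over -> 0 -5 0
swap -> 0 0 -5
over -> 0 0 -5 0
rot  -> 0 -5 0 0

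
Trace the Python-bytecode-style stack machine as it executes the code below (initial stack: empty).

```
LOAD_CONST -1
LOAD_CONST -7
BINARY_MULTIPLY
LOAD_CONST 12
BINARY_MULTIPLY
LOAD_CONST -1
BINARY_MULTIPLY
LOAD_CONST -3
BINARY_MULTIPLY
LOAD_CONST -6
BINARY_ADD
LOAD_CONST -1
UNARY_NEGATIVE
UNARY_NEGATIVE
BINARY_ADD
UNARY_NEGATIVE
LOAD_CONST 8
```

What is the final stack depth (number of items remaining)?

LOAD_CONST -1   -> -1
LOAD_CONST -7   -> -1 -7
BINARY_MULTIPLY -> 7
LOAD_CONST 12   -> 7 12
BINARY_MULTIPLY -> 84
LOAD_CONST -1   -> 84 -1
BINARY_MULTIPLY -> -84
LOAD_CONST -3   -> -84 -3
BINARY_MULTIPLY -> 252
LOAD_CONST -6   -> 252 -6
BINARY_ADD      -> 246
LOAD_CONST -1   -> 246 -1
UNARY_NEGATIVE  -> 246 1
UNARY_NEGATIVE  -> 246 -1
BINARY_ADD      -> 245
UNARY_NEGATIVE  -> -245
LOAD_CONST 8    -> -245 8

2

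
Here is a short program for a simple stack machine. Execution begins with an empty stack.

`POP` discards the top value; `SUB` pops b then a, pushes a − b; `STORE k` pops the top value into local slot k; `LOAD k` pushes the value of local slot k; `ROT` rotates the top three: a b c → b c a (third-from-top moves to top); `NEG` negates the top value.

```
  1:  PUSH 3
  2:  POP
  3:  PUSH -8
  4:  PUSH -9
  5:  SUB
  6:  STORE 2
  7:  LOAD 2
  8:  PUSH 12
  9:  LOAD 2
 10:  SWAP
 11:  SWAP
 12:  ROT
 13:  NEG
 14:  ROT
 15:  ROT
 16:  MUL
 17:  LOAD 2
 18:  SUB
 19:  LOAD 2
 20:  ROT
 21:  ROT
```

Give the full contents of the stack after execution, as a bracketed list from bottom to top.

PUSH 3  → [3]
POP     → []
PUSH -8 → [-8]
PUSH -9 → [-8, -9]
SUB     → [1]
STORE 2 → []
LOAD 2  → [1]
PUSH 12 → [1, 12]
LOAD 2  → [1, 12, 1]
SWAP    → [1, 1, 12]
SWAP    → [1, 12, 1]
ROT     → [12, 1, 1]
NEG     → [12, 1, -1]
ROT     → [1, -1, 12]
ROT     → [-1, 12, 1]
MUL     → [-1, 12]
LOAD 2  → [-1, 12, 1]
SUB     → [-1, 11]
LOAD 2  → [-1, 11, 1]
ROT     → [11, 1, -1]
ROT     → [1, -1, 11]

[1, -1, 11]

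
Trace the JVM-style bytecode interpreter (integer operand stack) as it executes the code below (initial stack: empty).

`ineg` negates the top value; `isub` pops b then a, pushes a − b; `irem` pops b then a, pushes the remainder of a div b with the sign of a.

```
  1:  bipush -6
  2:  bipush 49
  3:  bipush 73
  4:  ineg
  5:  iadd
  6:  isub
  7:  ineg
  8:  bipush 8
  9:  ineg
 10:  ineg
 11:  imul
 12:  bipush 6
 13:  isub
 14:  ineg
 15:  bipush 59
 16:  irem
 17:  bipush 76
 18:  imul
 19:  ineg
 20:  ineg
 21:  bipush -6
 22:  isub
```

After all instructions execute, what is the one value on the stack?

2438

bipush -6 : [-6]
bipush 49 : [-6, 49]
bipush 73 : [-6, 49, 73]
ineg      : [-6, 49, -73]
iadd      : [-6, -24]
isub      : [18]
ineg      : [-18]
bipush 8  : [-18, 8]
ineg      : [-18, -8]
ineg      : [-18, 8]
imul      : [-144]
bipush 6  : [-144, 6]
isub      : [-150]
ineg      : [150]
bipush 59 : [150, 59]
irem      : [32]
bipush 76 : [32, 76]
imul      : [2432]
ineg      : [-2432]
ineg      : [2432]
bipush -6 : [2432, -6]
isub      : [2438]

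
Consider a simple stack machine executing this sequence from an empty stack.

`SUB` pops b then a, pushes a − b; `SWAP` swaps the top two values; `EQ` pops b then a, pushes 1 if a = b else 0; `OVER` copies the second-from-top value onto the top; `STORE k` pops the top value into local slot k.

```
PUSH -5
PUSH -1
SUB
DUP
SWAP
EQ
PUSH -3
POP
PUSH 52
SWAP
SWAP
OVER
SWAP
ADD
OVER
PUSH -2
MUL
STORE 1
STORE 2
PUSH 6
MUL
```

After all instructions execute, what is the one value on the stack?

6

PUSH -5  [-5]
PUSH -1  [-5, -1]
SUB      [-4]
DUP      [-4, -4]
SWAP     [-4, -4]
EQ       [1]
PUSH -3  [1, -3]
POP      [1]
PUSH 52  [1, 52]
SWAP     [52, 1]
SWAP     [1, 52]
OVER     [1, 52, 1]
SWAP     [1, 1, 52]
ADD      [1, 53]
OVER     [1, 53, 1]
PUSH -2  [1, 53, 1, -2]
MUL      [1, 53, -2]
STORE 1  [1, 53]
STORE 2  [1]
PUSH 6   [1, 6]
MUL      [6]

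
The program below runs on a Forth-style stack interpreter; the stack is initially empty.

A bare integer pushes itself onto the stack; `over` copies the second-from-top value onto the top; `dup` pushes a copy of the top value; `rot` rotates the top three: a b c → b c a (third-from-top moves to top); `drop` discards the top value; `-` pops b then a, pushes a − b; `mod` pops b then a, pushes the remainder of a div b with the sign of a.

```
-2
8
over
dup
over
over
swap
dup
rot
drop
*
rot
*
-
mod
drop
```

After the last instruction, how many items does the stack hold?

-2    [-2]
8     [-2, 8]
over  [-2, 8, -2]
dup   [-2, 8, -2, -2]
over  [-2, 8, -2, -2, -2]
over  [-2, 8, -2, -2, -2, -2]
swap  [-2, 8, -2, -2, -2, -2]
dup   [-2, 8, -2, -2, -2, -2, -2]
rot   [-2, 8, -2, -2, -2, -2, -2]
drop  [-2, 8, -2, -2, -2, -2]
*     [-2, 8, -2, -2, 4]
rot   [-2, 8, -2, 4, -2]
*     [-2, 8, -2, -8]
-     [-2, 8, 6]
mod   [-2, 2]
drop  [-2]

1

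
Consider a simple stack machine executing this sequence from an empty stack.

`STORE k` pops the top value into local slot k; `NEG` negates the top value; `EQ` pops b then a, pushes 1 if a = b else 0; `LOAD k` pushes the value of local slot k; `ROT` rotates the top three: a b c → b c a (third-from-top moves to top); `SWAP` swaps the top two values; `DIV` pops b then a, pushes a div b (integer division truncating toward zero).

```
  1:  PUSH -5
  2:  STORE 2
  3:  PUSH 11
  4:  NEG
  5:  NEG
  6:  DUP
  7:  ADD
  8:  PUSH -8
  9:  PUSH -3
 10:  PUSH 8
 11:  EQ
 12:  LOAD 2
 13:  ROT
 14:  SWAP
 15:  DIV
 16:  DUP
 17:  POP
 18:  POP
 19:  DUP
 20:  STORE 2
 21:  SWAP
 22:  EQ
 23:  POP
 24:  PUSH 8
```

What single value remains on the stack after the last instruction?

8

PUSH -5 → [-5]
STORE 2 → []
PUSH 11 → [11]
NEG     → [-11]
NEG     → [11]
DUP     → [11, 11]
ADD     → [22]
PUSH -8 → [22, -8]
PUSH -3 → [22, -8, -3]
PUSH 8  → [22, -8, -3, 8]
EQ      → [22, -8, 0]
LOAD 2  → [22, -8, 0, -5]
ROT     → [22, 0, -5, -8]
SWAP    → [22, 0, -8, -5]
DIV     → [22, 0, 1]
DUP     → [22, 0, 1, 1]
POP     → [22, 0, 1]
POP     → [22, 0]
DUP     → [22, 0, 0]
STORE 2 → [22, 0]
SWAP    → [0, 22]
EQ      → [0]
POP     → []
PUSH 8  → [8]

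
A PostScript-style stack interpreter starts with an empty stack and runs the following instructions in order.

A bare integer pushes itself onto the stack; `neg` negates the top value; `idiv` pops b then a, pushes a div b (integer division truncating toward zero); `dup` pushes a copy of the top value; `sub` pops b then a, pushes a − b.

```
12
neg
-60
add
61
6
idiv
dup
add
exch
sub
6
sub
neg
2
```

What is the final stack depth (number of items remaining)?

12   → 12
neg  → -12
-60  → -12 -60
add  → -72
61   → -72 61
6    → -72 61 6
idiv → -72 10
dup  → -72 10 10
add  → -72 20
exch → 20 -72
sub  → 92
6    → 92 6
sub  → 86
neg  → -86
2    → -86 2

2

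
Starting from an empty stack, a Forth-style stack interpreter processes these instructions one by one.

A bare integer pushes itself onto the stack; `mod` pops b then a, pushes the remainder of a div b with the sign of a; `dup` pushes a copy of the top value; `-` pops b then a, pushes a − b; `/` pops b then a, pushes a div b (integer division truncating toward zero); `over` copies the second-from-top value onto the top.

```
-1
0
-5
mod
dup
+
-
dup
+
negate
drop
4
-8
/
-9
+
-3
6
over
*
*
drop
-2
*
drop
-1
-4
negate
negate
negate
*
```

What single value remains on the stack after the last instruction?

-1      [-1]
0       [-1, 0]
-5      [-1, 0, -5]
mod     [-1, 0]
dup     [-1, 0, 0]
+       [-1, 0]
-       [-1]
dup     [-1, -1]
+       [-2]
negate  [2]
drop    []
4       [4]
-8      [4, -8]
/       [0]
-9      [0, -9]
+       [-9]
-3      [-9, -3]
6       [-9, -3, 6]
over    [-9, -3, 6, -3]
*       [-9, -3, -18]
*       [-9, 54]
drop    [-9]
-2      [-9, -2]
*       [18]
drop    []
-1      [-1]
-4      [-1, -4]
negate  [-1, 4]
negate  [-1, -4]
negate  [-1, 4]
*       [-4]

-4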